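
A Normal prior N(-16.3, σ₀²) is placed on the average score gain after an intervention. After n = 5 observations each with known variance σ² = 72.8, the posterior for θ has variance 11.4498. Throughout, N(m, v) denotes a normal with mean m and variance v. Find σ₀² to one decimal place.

For the Normal–Normal model with known σ², precisions add: τ_n = τ₀ + n/σ².
So 1/σ₀² = 1/11.4498 − 5/72.8 = 0.087338 − 0.068681 = 0.018657.
Hence σ₀² = 1/0.018657 ≈ 53.6.

σ₀² = 53.6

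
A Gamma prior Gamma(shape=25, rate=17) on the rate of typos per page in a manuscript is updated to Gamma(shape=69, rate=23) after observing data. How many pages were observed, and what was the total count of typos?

Gamma–Poisson conjugacy: posterior shape = α + Σxᵢ, posterior rate = β + n.
Matching: Σxᵢ = 69 − 25 = 44 and n = 23 − 17 = 6.

n = 6 pages with total 44 typos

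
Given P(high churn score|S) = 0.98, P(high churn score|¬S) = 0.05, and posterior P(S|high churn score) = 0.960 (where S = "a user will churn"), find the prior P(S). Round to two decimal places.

In odds form, posterior odds = prior odds × likelihood ratio, so prior odds = posterior odds ÷ LR.
Posterior odds = 0.960/(1−0.960) = 24.0000. LR = 0.98/0.05 = 19.6000.
Prior odds = 24.0000/19.6000 = 1.2245, so P(S) = 1.2245/(1+1.2245) ≈ 0.55.

P(S) = 0.55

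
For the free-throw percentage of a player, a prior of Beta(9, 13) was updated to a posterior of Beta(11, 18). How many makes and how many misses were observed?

2 makes and 5 misses

Under Beta–binomial conjugacy the posterior parameters are (α+s, β+f).
Match parameters: s=11−9=2, f=18−13=5.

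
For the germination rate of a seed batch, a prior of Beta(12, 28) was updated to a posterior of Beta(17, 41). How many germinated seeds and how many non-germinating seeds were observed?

5 germinated seeds and 13 non-germinating seeds

Beta is conjugate to the binomial likelihood: posterior = Beta(a+s, b+f).
So s = 17 − 12 = 5 and f = 41 − 28 = 13.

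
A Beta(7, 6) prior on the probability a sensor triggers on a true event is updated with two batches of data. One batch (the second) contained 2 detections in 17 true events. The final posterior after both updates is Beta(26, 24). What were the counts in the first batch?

Because Beta–binomial updating is additive in the counts, the combined data contributed (α_post−α_prior, β_post−β_prior) successes and failures.
Total across both batches: 26−7=19 detections, 24−6=18 misses.
Subtract the second batch: 19−2=17 detections and 18−15=3 misses.

17 detections and 3 misses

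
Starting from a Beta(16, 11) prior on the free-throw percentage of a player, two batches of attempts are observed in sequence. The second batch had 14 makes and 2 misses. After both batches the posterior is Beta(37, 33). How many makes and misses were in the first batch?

7 makes and 20 misses

Sequential conjugate updates are equivalent to a single update on the pooled data, so total successes = posterior α − prior α and total failures = posterior β − prior β.
Total across both batches: 37−16=21 makes, 33−11=22 misses.
Subtract the second batch: 21−14=7 makes and 22−2=20 misses.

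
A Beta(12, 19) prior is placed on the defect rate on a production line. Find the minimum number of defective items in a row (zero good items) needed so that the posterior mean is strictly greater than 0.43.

After k defective items and 0 good items the posterior is Beta(12+k, 19), with mean (12+k)/(12+19+k).
Set (12+k)/(31+k) > 0.43 and solve: k > (0.43·31 − 12)/(1 − 0.43) = 2.333.
The smallest integer exceeding 2.333 is 3.

k = 3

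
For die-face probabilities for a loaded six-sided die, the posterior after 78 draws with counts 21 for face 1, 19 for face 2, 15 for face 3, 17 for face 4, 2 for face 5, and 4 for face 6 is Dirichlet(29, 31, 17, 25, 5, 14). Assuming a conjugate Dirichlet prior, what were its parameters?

For a Dirichlet(α) prior with multinomial counts c, the posterior is Dirichlet(α + c) componentwise.
Subtract each count from the matching posterior parameter: 29−21=8, 31−19=12, 17−15=2, 25−17=8, 5−2=3, 14−4=10.

Dirichlet(8, 12, 2, 8, 3, 10)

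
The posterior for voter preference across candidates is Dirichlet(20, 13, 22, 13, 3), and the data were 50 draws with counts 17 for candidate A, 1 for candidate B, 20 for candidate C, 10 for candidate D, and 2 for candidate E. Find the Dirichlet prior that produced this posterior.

Dirichlet(3, 12, 2, 3, 1)

For a Dirichlet(α) prior with multinomial counts c, the posterior is Dirichlet(α + c) componentwise.
Subtract each count from the matching posterior parameter: 20−17=3, 13−1=12, 22−20=2, 13−10=3, 3−2=1.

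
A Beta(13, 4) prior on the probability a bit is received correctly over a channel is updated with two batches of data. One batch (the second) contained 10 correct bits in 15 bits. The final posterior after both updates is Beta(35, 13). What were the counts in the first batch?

12 correct bits and 4 errors

Sequential conjugate updates are equivalent to a single update on the pooled data, so total successes = posterior α − prior α and total failures = posterior β − prior β.
Total across both batches: 35−13=22 correct bits, 13−4=9 errors.
Subtract the second batch: 22−10=12 correct bits and 9−5=4 errors.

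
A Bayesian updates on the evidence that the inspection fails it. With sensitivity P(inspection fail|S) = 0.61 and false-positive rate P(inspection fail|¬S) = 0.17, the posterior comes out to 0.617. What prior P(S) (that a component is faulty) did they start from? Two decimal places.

P(S) = 0.31

In odds form, posterior odds = prior odds × likelihood ratio, so prior odds = posterior odds ÷ LR.
Posterior odds = 0.617/(1−0.617) = 1.6110. LR = 0.61/0.17 = 3.5882.
Prior odds = 1.6110/3.5882 = 0.4490, so P(S) = 0.4490/(1+0.4490) ≈ 0.31.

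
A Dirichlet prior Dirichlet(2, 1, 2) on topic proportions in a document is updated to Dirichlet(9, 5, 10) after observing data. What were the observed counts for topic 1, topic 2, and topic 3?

counts (7, 4, 8)

For a Dirichlet(α) prior with multinomial counts c, the posterior is Dirichlet(α + c) componentwise.
Counts are posterior − prior componentwise: 9−2=7, 5−1=4, 10−2=8.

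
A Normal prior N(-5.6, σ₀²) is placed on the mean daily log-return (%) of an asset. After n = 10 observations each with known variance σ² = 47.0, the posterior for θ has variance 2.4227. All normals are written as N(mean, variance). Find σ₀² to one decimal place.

σ₀² = 5.0

Posterior precision equals prior precision plus data precision: 1/σ_n² = 1/σ₀² + n/σ².
So 1/σ₀² = 1/2.4227 − 10/47.0 = 0.412763 − 0.212766 = 0.199997.
Hence σ₀² = 1/0.199997 ≈ 5.0.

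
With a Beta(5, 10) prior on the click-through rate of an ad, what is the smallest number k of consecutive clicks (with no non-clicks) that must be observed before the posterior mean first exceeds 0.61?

After k clicks and 0 non-clicks the posterior is Beta(5+k, 10), with mean (5+k)/(5+10+k).
Set (5+k)/(15+k) > 0.61 and solve: k > (0.61·15 − 5)/(1 − 0.61) = 10.641.
The smallest integer exceeding 10.641 is 11.

k = 11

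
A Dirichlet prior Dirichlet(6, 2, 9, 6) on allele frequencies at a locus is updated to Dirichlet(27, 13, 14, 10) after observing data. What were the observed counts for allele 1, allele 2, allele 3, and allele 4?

For a Dirichlet(α) prior with multinomial counts c, the posterior is Dirichlet(α + c) componentwise.
Counts are posterior − prior componentwise: 27−6=21, 13−2=11, 14−9=5, 10−6=4.

counts (21, 11, 5, 4)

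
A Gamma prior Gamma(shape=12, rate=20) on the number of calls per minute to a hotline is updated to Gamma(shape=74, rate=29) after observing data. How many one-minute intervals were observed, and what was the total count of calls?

n = 9 one-minute intervals with total 62 calls

A Gamma(α, β) prior (rate parametrization) on a Poisson rate with n observations summing to S gives posterior Gamma(α+S, β+n).
Matching: Σxᵢ = 74 − 12 = 62 and n = 29 − 20 = 9.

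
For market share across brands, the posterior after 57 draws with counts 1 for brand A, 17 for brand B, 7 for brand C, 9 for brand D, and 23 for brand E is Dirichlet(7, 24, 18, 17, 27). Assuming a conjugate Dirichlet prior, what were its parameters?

Dirichlet(6, 7, 11, 8, 4)

For a Dirichlet(α) prior with multinomial counts c, the posterior is Dirichlet(α + c) componentwise.
Subtract each count from the matching posterior parameter: 7−1=6, 24−17=7, 18−7=11, 17−9=8, 27−23=4.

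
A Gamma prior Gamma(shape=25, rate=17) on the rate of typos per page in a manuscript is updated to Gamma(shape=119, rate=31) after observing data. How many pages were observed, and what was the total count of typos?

Gamma–Poisson conjugacy: posterior shape = α + Σxᵢ, posterior rate = β + n.
Matching: Σxᵢ = 119 − 25 = 94 and n = 31 − 17 = 14.

n = 14 pages with total 94 typos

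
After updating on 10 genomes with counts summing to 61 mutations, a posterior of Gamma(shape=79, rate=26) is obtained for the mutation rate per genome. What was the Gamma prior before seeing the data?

Gamma(shape=18, rate=16)

Gamma–Poisson conjugacy: posterior shape = α + Σxᵢ, posterior rate = β + n.
So α = 79 − 61 = 18 and β = 26 − 10 = 16.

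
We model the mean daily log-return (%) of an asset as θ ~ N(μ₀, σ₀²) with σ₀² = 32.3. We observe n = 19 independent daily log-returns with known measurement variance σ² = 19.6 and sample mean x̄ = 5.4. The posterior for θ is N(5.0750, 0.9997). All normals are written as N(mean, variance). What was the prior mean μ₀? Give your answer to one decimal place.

μ₀ = -5.1

With known observation variance, the Normal–Normal posterior has precision τ_n = τ₀ + n/σ² and mean μ_n = (τ₀μ₀ + (n/σ²)x̄)/τ_n.
Here τ₀ = 1/32.3 = 0.030960 and τ_data = 19/19.6 = 0.969388, so τ_n = 1.000348.
Rearranging for μ₀: μ₀ = (μ_n·τ_n − τ_data·x̄)/τ₀ = (5.0750·1.000348 − 0.969388·5.4) / 0.030960 = -0.157929/0.030960 ≈ -5.1.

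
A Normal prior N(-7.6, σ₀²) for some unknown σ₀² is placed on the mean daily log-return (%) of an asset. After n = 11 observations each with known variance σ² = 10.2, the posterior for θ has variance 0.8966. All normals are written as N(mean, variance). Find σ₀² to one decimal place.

Posterior precision equals prior precision plus data precision: 1/σ_n² = 1/σ₀² + n/σ².
So 1/σ₀² = 1/0.8966 − 11/10.2 = 1.115325 − 1.078431 = 0.036894.
Hence σ₀² = 1/0.036894 ≈ 27.1.

σ₀² = 27.1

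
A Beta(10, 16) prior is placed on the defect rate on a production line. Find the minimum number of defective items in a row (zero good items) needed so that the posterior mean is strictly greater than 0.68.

After k defective items and 0 good items the posterior is Beta(10+k, 16), with mean (10+k)/(10+16+k).
Set (10+k)/(26+k) > 0.68 and solve: k > (0.68·26 − 10)/(1 − 0.68) = 24.000.
The smallest integer exceeding 24.000 is 25.

k = 25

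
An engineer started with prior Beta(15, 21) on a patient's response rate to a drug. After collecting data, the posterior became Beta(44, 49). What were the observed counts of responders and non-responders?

A Beta(α, β) prior with s successes and f failures in binomial data gives a Beta(α+s, β+f) posterior.
So s = 44 − 15 = 29 and f = 49 − 21 = 28.

29 responders and 28 non-responders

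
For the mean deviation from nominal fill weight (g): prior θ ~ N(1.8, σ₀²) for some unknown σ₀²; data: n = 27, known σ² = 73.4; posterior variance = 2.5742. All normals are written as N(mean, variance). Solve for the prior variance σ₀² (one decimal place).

σ₀² = 48.5

For the Normal–Normal model with known σ², precisions add: τ_n = τ₀ + n/σ².
So 1/σ₀² = 1/2.5742 − 27/73.4 = 0.388470 − 0.367847 = 0.020623.
Hence σ₀² = 1/0.020623 ≈ 48.5.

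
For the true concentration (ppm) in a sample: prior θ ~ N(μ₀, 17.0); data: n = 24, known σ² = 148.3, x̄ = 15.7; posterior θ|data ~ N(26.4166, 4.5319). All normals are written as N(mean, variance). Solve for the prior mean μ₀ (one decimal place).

The posterior mean is a precision-weighted average: μ_n = (τ₀μ₀ + τ_data·x̄)/(τ₀+τ_data), with τ₀=1/σ₀² and τ_data=n/σ².
Here τ₀ = 1/17.0 = 0.058824 and τ_data = 24/148.3 = 0.161834, so τ_n = 0.220658.
Rearranging for μ₀: μ₀ = (μ_n·τ_n − τ_data·x̄)/τ₀ = (26.4166·0.220658 − 0.161834·15.7) / 0.058824 = 3.288240/0.058824 ≈ 55.9.

μ₀ = 55.9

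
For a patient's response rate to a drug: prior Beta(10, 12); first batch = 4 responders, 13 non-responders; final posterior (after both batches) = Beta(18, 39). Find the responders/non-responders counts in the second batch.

4 responders and 14 non-responders

Sequential conjugate updates are equivalent to a single update on the pooled data, so total successes = posterior α − prior α and total failures = posterior β − prior β.
Total across both batches: 18−10=8 responders, 39−12=27 non-responders.
Subtract the first batch: 8−4=4 responders and 27−13=14 non-responders.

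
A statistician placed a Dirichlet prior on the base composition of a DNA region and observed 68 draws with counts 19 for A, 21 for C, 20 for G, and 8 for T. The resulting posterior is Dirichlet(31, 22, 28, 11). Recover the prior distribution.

For a Dirichlet(α) prior with multinomial counts c, the posterior is Dirichlet(α + c) componentwise.
Subtract each count from the matching posterior parameter: 31−19=12, 22−21=1, 28−20=8, 11−8=3.

Dirichlet(12, 1, 8, 3)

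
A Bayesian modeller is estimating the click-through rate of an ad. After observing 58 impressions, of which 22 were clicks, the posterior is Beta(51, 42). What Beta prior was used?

Beta is conjugate to the binomial likelihood: posterior = Beta(α+s, β+f).
Subtract the data counts: 51−22=29, 42−36=6.

Beta(29, 6)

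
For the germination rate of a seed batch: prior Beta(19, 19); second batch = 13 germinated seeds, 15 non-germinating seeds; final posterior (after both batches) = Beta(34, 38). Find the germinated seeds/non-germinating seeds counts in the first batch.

Because Beta–binomial updating is additive in the counts, the combined data contributed (α_post−α_prior, β_post−β_prior) successes and failures.
Total across both batches: 34−19=15 germinated seeds, 38−19=19 non-germinating seeds.
Subtract the second batch: 15−13=2 germinated seeds and 19−15=4 non-germinating seeds.

2 germinated seeds and 4 non-germinating seeds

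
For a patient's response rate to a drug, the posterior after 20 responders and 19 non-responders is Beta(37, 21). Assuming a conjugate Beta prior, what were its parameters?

A Beta(a, b) prior with s successes and f failures in binomial data gives a Beta(a+s, b+f) posterior.
So a = 37 − 20 = 17 and b = 21 − 19 = 2.

Beta(17, 2)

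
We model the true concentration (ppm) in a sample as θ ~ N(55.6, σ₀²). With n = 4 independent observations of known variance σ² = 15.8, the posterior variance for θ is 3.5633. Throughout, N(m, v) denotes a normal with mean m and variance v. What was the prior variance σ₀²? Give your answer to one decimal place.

For the Normal–Normal model with known σ², precisions add: τ_n = τ₀ + n/σ².
So 1/σ₀² = 1/3.5633 − 4/15.8 = 0.280639 − 0.253165 = 0.027474.
Hence σ₀² = 1/0.027474 ≈ 36.4.

σ₀² = 36.4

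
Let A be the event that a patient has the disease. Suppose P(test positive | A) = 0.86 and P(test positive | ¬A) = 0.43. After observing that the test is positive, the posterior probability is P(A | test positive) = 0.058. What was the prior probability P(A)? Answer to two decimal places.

In odds form, posterior odds = prior odds × likelihood ratio, so prior odds = posterior odds ÷ LR.
Posterior odds = 0.058/(1−0.058) = 0.0616. LR = 0.86/0.43 = 2.0000.
Prior odds = 0.0616/2.0000 = 0.0308, so P(A) = 0.0308/(1+0.0308) ≈ 0.03.

P(A) = 0.03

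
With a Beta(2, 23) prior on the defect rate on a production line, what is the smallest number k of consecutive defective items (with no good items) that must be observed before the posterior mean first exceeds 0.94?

After k defective items and 0 good items the posterior is Beta(2+k, 23), with mean (2+k)/(2+23+k).
Set (2+k)/(25+k) > 0.94 and solve: k > (0.94·25 − 2)/(1 − 0.94) = 358.333.
The smallest integer exceeding 358.333 is 359, and checking k=359: (361)/(384) = 0.9401 > 0.94.

k = 359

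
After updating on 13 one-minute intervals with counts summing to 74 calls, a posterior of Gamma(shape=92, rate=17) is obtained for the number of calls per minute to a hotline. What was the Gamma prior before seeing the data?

Gamma–Poisson conjugacy: posterior shape = α + Σxᵢ, posterior rate = β + n.
So α = 92 − 74 = 18 and β = 17 − 13 = 4.

Gamma(shape=18, rate=4)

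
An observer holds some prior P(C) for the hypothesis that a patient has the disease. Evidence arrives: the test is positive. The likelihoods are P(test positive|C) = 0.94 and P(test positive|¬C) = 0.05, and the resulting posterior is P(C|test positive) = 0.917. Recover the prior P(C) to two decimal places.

P(C) = 0.37

In odds form, posterior odds = prior odds × likelihood ratio, so prior odds = posterior odds ÷ LR.
Posterior odds = 0.917/(1−0.917) = 11.0482. LR = 0.94/0.05 = 18.8000.
Prior odds = 11.0482/18.8000 = 0.5877, so P(C) = 0.5877/(1+0.5877) ≈ 0.37.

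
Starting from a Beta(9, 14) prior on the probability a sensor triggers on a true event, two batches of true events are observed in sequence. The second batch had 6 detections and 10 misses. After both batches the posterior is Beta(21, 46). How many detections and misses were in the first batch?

Because Beta–binomial updating is additive in the counts, the combined data contributed (α_post−α_prior, β_post−β_prior) successes and failures.
Total across both batches: 21−9=12 detections, 46−14=32 misses.
Subtract the second batch: 12−6=6 detections and 32−10=22 misses.

6 detections and 22 misses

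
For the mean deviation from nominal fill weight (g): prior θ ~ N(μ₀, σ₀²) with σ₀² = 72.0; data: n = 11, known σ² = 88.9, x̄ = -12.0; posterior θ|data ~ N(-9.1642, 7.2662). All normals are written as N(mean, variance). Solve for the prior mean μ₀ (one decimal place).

With known observation variance, the Normal–Normal posterior has precision τ_n = τ₀ + n/σ² and mean μ_n = (τ₀μ₀ + (n/σ²)x̄)/τ_n.
Here τ₀ = 1/72.0 = 0.013889 and τ_data = 11/88.9 = 0.123735, so τ_n = 0.137624.
Rearranging for μ₀: μ₀ = (μ_n·τ_n − τ_data·x̄)/τ₀ = (-9.1642·0.137624 − 0.123735·-12.0) / 0.013889 = 0.223606/0.013889 ≈ 16.1.

μ₀ = 16.1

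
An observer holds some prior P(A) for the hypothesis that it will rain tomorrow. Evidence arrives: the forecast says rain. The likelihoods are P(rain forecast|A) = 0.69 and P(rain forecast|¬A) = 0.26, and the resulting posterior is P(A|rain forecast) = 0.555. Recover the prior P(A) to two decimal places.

Bayes' rule in odds form gives O(A|E) = O(A)·[P(E|A)/P(E|¬A)], hence O(A) = O(A|E)/LR.
Posterior odds = 0.555/(1−0.555) = 1.2472. LR = 0.69/0.26 = 2.6538.
Prior odds = 1.2472/2.6538 = 0.4700, so P(A) = 0.4700/(1+0.4700) ≈ 0.32.

P(A) = 0.32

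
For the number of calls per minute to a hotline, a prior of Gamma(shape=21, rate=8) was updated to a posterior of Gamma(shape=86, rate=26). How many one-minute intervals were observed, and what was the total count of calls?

n = 18 one-minute intervals with total 65 calls

A Gamma(α, β) prior (rate parametrization) on a Poisson rate with n observations summing to S gives posterior Gamma(α+S, β+n).
Matching: Σxᵢ = 86 − 21 = 65 and n = 26 − 8 = 18.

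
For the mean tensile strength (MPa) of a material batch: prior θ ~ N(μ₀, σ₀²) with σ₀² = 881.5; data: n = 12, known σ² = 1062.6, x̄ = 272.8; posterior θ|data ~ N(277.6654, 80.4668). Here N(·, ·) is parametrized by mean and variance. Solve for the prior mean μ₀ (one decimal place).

μ₀ = 326.1

With known observation variance, the Normal–Normal posterior has precision τ_n = τ₀ + n/σ² and mean μ_n = (τ₀μ₀ + (n/σ²)x̄)/τ_n.
Here τ₀ = 1/881.5 = 0.001134 and τ_data = 12/1062.6 = 0.011293, so τ_n = 0.012427.
Rearranging for μ₀: μ₀ = (μ_n·τ_n − τ_data·x̄)/τ₀ = (277.6654·0.012427 − 0.011293·272.8) / 0.001134 = 0.369818/0.001134 ≈ 326.1.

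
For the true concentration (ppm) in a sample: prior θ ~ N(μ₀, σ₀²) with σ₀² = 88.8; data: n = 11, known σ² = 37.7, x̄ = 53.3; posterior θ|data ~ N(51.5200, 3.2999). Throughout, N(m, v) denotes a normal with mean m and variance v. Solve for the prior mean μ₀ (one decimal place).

The posterior mean is a precision-weighted average: μ_n = (τ₀μ₀ + τ_data·x̄)/(τ₀+τ_data), with τ₀=1/σ₀² and τ_data=n/σ².
Here τ₀ = 1/88.8 = 0.011261 and τ_data = 11/37.7 = 0.291777, so τ_n = 0.303038.
Rearranging for μ₀: μ₀ = (μ_n·τ_n − τ_data·x̄)/τ₀ = (51.5200·0.303038 − 0.291777·53.3) / 0.011261 = 0.060804/0.011261 ≈ 5.4.

μ₀ = 5.4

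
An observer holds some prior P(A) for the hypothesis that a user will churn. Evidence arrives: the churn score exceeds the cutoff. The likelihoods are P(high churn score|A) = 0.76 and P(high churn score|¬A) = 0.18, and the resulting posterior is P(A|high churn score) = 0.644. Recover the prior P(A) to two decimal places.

P(A) = 0.30

Bayes' rule in odds form gives O(A|E) = O(A)·[P(E|A)/P(E|¬A)], hence O(A) = O(A|E)/LR.
Posterior odds = 0.644/(1−0.644) = 1.8090. LR = 0.76/0.18 = 4.2222.
Prior odds = 1.8090/4.2222 = 0.4284, so P(A) = 0.4284/(1+0.4284) ≈ 0.30.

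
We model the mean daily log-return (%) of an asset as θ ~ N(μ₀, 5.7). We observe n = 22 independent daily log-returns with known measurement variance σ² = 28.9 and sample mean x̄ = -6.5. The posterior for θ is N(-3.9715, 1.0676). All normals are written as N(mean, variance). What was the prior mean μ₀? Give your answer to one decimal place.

With known observation variance, the Normal–Normal posterior has precision τ_n = τ₀ + n/σ² and mean μ_n = (τ₀μ₀ + (n/σ²)x̄)/τ_n.
Here τ₀ = 1/5.7 = 0.175439 and τ_data = 22/28.9 = 0.761246, so τ_n = 0.936685.
Rearranging for μ₀: μ₀ = (μ_n·τ_n − τ_data·x̄)/τ₀ = (-3.9715·0.936685 − 0.761246·-6.5) / 0.175439 = 1.228055/0.175439 ≈ 7.0.

μ₀ = 7.0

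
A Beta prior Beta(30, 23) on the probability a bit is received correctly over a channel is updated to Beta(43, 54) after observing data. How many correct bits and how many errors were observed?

13 correct bits and 31 errors

Beta is conjugate to the binomial likelihood: posterior = Beta(a+s, b+f).
So s = 43 − 30 = 13 and f = 54 − 23 = 31.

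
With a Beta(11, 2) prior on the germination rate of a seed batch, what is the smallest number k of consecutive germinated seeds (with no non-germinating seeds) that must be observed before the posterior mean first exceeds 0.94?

After k germinated seeds and 0 non-germinating seeds the posterior is Beta(11+k, 2), with mean (11+k)/(11+2+k).
Set (11+k)/(13+k) > 0.94 and solve: k > (0.94·13 − 11)/(1 − 0.94) = 20.333.
The smallest integer exceeding 20.333 is 21, and checking k=21: (32)/(34) = 0.9412 > 0.94.

k = 21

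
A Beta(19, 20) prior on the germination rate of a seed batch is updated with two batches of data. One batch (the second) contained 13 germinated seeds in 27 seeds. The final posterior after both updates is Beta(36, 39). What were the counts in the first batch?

4 germinated seeds and 5 non-germinating seeds

Sequential conjugate updates are equivalent to a single update on the pooled data, so total successes = posterior α − prior α and total failures = posterior β − prior β.
Total across both batches: 36−19=17 germinated seeds, 39−20=19 non-germinating seeds.
Subtract the second batch: 17−13=4 germinated seeds and 19−14=5 non-germinating seeds.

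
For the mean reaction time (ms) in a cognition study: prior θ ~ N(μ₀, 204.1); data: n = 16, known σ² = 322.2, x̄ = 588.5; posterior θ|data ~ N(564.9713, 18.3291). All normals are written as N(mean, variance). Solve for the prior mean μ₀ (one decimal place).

μ₀ = 326.5

The posterior mean is a precision-weighted average: μ_n = (τ₀μ₀ + τ_data·x̄)/(τ₀+τ_data), with τ₀=1/σ₀² and τ_data=n/σ².
Here τ₀ = 1/204.1 = 0.004900 and τ_data = 16/322.2 = 0.049659, so τ_n = 0.054559.
Rearranging for μ₀: μ₀ = (μ_n·τ_n − τ_data·x̄)/τ₀ = (564.9713·0.054559 − 0.049659·588.5) / 0.004900 = 1.599948/0.004900 ≈ 326.5.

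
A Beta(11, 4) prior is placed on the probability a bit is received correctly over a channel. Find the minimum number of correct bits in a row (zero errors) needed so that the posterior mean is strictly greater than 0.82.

k = 8

After k correct bits and 0 errors the posterior is Beta(11+k, 4), with mean (11+k)/(11+4+k).
Set (11+k)/(15+k) > 0.82 and solve: k > (0.82·15 − 11)/(1 − 0.82) = 7.222.
The smallest integer exceeding 7.222 is 8, and checking k=8: (19)/(23) = 0.8261 > 0.82.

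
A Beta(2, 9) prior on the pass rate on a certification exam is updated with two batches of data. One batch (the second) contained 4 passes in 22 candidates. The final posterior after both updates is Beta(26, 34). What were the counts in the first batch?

Because Beta–binomial updating is additive in the counts, the combined data contributed (α_post−α_prior, β_post−β_prior) successes and failures.
Total across both batches: 26−2=24 passes, 34−9=25 failures.
Subtract the second batch: 24−4=20 passes and 25−18=7 failures.

20 passes and 7 failures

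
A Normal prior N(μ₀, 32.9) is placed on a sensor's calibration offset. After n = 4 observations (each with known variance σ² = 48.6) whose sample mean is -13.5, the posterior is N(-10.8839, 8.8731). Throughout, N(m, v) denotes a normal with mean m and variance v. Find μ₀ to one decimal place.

The posterior mean is a precision-weighted average: μ_n = (τ₀μ₀ + τ_data·x̄)/(τ₀+τ_data), with τ₀=1/σ₀² and τ_data=n/σ².
Here τ₀ = 1/32.9 = 0.030395 and τ_data = 4/48.6 = 0.082305, so τ_n = 0.112700.
Rearranging for μ₀: μ₀ = (μ_n·τ_n − τ_data·x̄)/τ₀ = (-10.8839·0.112700 − 0.082305·-13.5) / 0.030395 = -0.115498/0.030395 ≈ -3.8.

μ₀ = -3.8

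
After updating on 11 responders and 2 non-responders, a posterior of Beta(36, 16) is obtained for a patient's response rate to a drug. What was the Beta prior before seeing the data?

Beta is conjugate to the binomial likelihood: posterior = Beta(α+s, β+f).
Subtract the data counts: 36−11=25, 16−2=14.

Beta(25, 14)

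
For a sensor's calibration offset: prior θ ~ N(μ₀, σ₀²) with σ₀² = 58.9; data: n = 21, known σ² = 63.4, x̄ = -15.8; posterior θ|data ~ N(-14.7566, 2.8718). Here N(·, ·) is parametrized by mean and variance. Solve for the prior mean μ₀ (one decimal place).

The posterior mean is a precision-weighted average: μ_n = (τ₀μ₀ + τ_data·x̄)/(τ₀+τ_data), with τ₀=1/σ₀² and τ_data=n/σ².
Here τ₀ = 1/58.9 = 0.016978 and τ_data = 21/63.4 = 0.331230, so τ_n = 0.348208.
Rearranging for μ₀: μ₀ = (μ_n·τ_n − τ_data·x̄)/τ₀ = (-14.7566·0.348208 − 0.331230·-15.8) / 0.016978 = 0.095068/0.016978 ≈ 5.6.

μ₀ = 5.6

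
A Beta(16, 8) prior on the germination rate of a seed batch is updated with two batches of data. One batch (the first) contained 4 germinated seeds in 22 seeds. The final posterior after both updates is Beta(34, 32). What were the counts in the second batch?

Because Beta–binomial updating is additive in the counts, the combined data contributed (α_post−α_prior, β_post−β_prior) successes and failures.
Total across both batches: 34−16=18 germinated seeds, 32−8=24 non-germinating seeds.
Subtract the first batch: 18−4=14 germinated seeds and 24−18=6 non-germinating seeds.

14 germinated seeds and 6 non-germinating seeds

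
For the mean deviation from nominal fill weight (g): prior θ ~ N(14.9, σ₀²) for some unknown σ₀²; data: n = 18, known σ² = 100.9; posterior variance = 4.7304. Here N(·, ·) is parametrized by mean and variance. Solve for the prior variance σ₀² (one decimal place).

For the Normal–Normal model with known σ², precisions add: τ_n = τ₀ + n/σ².
So 1/σ₀² = 1/4.7304 − 18/100.9 = 0.211399 − 0.178394 = 0.033005.
Hence σ₀² = 1/0.033005 ≈ 30.3.

σ₀² = 30.3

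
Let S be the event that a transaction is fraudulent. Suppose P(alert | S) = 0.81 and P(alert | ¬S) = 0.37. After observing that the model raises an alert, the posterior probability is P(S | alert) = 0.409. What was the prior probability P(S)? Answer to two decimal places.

P(S) = 0.24

Bayes' rule in odds form gives O(S|E) = O(S)·[P(E|S)/P(E|¬S)], hence O(S) = O(S|E)/LR.
Posterior odds = 0.409/(1−0.409) = 0.6920. LR = 0.81/0.37 = 2.1892.
Prior odds = 0.6920/2.1892 = 0.3161, so P(S) = 0.3161/(1+0.3161) ≈ 0.24.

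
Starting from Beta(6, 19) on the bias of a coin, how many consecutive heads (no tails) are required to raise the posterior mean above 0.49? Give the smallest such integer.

k = 13

After k heads and 0 tails the posterior is Beta(6+k, 19), with mean (6+k)/(6+19+k).
Set (6+k)/(25+k) > 0.49 and solve: k > (0.49·25 − 6)/(1 − 0.49) = 12.255.
The smallest integer exceeding 12.255 is 13.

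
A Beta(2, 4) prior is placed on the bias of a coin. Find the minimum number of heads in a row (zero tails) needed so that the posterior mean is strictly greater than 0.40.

k = 1

After k heads and 0 tails the posterior is Beta(2+k, 4), with mean (2+k)/(2+4+k).
Set (2+k)/(6+k) > 0.40 and solve: k > (0.40·6 − 2)/(1 − 0.40) = 0.667.
The smallest integer exceeding 0.667 is 1.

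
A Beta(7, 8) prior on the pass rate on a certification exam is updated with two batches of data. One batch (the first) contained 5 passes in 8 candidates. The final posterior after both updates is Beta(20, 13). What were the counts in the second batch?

Because Beta–binomial updating is additive in the counts, the combined data contributed (α_post−α_prior, β_post−β_prior) successes and failures.
Total across both batches: 20−7=13 passes, 13−8=5 failures.
Subtract the first batch: 13−5=8 passes and 5−3=2 failures.

8 passes and 2 failures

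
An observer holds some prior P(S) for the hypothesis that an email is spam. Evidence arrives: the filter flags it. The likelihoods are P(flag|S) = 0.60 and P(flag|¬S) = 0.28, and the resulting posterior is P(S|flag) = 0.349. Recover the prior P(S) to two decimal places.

P(S) = 0.20

Bayes' rule in odds form gives O(S|E) = O(S)·[P(E|S)/P(E|¬S)], hence O(S) = O(S|E)/LR.
Posterior odds = 0.349/(1−0.349) = 0.5361. LR = 0.60/0.28 = 2.1429.
Prior odds = 0.5361/2.1429 = 0.2502, so P(S) = 0.2502/(1+0.2502) ≈ 0.20.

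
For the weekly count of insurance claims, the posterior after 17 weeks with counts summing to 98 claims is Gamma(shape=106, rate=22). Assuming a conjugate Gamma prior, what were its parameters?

A Gamma(α, β) prior (rate parametrization) on a Poisson rate with n observations summing to S gives posterior Gamma(α+S, β+n).
So α = 106 − 98 = 8 and β = 22 − 17 = 5.

Gamma(shape=8, rate=5)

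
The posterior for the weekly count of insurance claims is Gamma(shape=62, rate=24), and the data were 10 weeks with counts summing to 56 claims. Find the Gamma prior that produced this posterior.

A Gamma(α, β) prior (rate parametrization) on a Poisson rate with n observations summing to S gives posterior Gamma(α+S, β+n).
So α = 62 − 56 = 6 and β = 24 − 10 = 14.

Gamma(shape=6, rate=14)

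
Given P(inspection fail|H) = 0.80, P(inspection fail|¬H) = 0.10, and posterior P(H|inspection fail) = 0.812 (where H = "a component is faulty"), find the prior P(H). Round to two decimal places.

P(H) = 0.35

In odds form, posterior odds = prior odds × likelihood ratio, so prior odds = posterior odds ÷ LR.
Posterior odds = 0.812/(1−0.812) = 4.3191. LR = 0.80/0.10 = 8.0000.
Prior odds = 4.3191/8.0000 = 0.5399, so P(H) = 0.5399/(1+0.5399) ≈ 0.35.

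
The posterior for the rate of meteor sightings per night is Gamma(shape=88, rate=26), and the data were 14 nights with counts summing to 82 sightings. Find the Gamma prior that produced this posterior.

Gamma–Poisson conjugacy: posterior shape = α + Σxᵢ, posterior rate = β + n.
So α = 88 − 82 = 6 and β = 26 − 14 = 12.

Gamma(shape=6, rate=12)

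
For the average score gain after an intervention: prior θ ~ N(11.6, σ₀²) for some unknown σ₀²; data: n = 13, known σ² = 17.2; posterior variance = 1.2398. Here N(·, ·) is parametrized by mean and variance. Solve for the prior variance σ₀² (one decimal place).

σ₀² = 19.7

Posterior precision equals prior precision plus data precision: 1/σ_n² = 1/σ₀² + n/σ².
So 1/σ₀² = 1/1.2398 − 13/17.2 = 0.806582 − 0.755814 = 0.050768.
Hence σ₀² = 1/0.050768 ≈ 19.7.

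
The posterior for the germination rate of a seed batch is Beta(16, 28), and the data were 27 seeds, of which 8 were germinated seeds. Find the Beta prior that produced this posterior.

A Beta(a, b) prior with s successes and f failures in binomial data gives a Beta(a+s, b+f) posterior.
Subtract the data counts: 16−8=8, 28−19=9.

Beta(8, 9)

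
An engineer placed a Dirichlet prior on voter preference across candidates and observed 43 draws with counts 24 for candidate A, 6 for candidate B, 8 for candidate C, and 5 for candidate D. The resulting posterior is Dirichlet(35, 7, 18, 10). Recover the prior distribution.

For a Dirichlet(α) prior with multinomial counts c, the posterior is Dirichlet(α + c) componentwise.
Subtract each count from the matching posterior parameter: 35−24=11, 7−6=1, 18−8=10, 10−5=5.

Dirichlet(11, 1, 10, 5)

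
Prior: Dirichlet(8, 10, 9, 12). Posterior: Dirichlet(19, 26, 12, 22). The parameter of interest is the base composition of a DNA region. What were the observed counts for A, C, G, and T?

counts (11, 16, 3, 10)

For a Dirichlet(α) prior with multinomial counts c, the posterior is Dirichlet(α + c) componentwise.
Counts are posterior − prior componentwise: 19−8=11, 26−10=16, 12−9=3, 22−12=10.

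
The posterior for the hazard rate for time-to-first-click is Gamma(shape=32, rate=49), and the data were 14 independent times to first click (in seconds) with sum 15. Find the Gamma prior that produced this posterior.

Gamma(shape=18, rate=34)

Gamma–exponential conjugacy: posterior shape = α + n, posterior rate = β + Σtᵢ.
So α = 32 − 14 = 18 and β = 49 − 15 = 34.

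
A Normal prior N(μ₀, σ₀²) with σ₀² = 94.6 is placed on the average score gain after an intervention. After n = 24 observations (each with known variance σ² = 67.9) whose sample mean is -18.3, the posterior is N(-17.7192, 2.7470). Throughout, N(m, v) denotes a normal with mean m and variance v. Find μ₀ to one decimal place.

μ₀ = 1.7

With known observation variance, the Normal–Normal posterior has precision τ_n = τ₀ + n/σ² and mean μ_n = (τ₀μ₀ + (n/σ²)x̄)/τ_n.
Here τ₀ = 1/94.6 = 0.010571 and τ_data = 24/67.9 = 0.353461, so τ_n = 0.364032.
Rearranging for μ₀: μ₀ = (μ_n·τ_n − τ_data·x̄)/τ₀ = (-17.7192·0.364032 − 0.353461·-18.3) / 0.010571 = 0.017980/0.010571 ≈ 1.7.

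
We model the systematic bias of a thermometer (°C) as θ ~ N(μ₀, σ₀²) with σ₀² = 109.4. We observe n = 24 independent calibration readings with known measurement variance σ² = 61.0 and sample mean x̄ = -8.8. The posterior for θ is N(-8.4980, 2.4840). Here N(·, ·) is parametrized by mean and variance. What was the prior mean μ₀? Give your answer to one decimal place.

μ₀ = 4.5

With known observation variance, the Normal–Normal posterior has precision τ_n = τ₀ + n/σ² and mean μ_n = (τ₀μ₀ + (n/σ²)x̄)/τ_n.
Here τ₀ = 1/109.4 = 0.009141 and τ_data = 24/61.0 = 0.393443, so τ_n = 0.402584.
Rearranging for μ₀: μ₀ = (μ_n·τ_n − τ_data·x̄)/τ₀ = (-8.4980·0.402584 − 0.393443·-8.8) / 0.009141 = 0.041140/0.009141 ≈ 4.5.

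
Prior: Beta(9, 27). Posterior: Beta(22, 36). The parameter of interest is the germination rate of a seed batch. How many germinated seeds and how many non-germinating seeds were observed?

A Beta(a, b) prior with s successes and f failures in binomial data gives a Beta(a+s, b+f) posterior.
So s = 22 − 9 = 13 and f = 36 − 27 = 9.

13 germinated seeds and 9 non-germinating seeds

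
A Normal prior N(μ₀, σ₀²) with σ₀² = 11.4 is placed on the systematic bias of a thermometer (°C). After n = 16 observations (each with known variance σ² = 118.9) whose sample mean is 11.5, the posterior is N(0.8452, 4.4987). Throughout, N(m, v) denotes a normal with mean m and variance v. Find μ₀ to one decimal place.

The posterior mean is a precision-weighted average: μ_n = (τ₀μ₀ + τ_data·x̄)/(τ₀+τ_data), with τ₀=1/σ₀² and τ_data=n/σ².
Here τ₀ = 1/11.4 = 0.087719 and τ_data = 16/118.9 = 0.134567, so τ_n = 0.222286.
Rearranging for μ₀: μ₀ = (μ_n·τ_n − τ_data·x̄)/τ₀ = (0.8452·0.222286 − 0.134567·11.5) / 0.087719 = -1.359644/0.087719 ≈ -15.5.

μ₀ = -15.5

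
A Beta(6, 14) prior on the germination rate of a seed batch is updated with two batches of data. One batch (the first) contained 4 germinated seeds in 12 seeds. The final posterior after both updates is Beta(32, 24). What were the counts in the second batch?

Because Beta–binomial updating is additive in the counts, the combined data contributed (α_post−α_prior, β_post−β_prior) successes and failures.
Total across both batches: 32−6=26 germinated seeds, 24−14=10 non-germinating seeds.
Subtract the first batch: 26−4=22 germinated seeds and 10−8=2 non-germinating seeds.

22 germinated seeds and 2 non-germinating seeds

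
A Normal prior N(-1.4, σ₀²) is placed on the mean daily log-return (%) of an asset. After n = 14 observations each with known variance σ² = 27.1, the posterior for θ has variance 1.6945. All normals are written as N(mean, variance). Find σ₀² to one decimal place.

σ₀² = 13.6

Posterior precision equals prior precision plus data precision: 1/σ_n² = 1/σ₀² + n/σ².
So 1/σ₀² = 1/1.6945 − 14/27.1 = 0.590145 − 0.516605 = 0.073540.
Hence σ₀² = 1/0.073540 ≈ 13.6.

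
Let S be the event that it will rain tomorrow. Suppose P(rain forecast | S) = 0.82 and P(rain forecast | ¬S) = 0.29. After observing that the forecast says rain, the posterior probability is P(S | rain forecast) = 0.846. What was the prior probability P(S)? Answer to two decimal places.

In odds form, posterior odds = prior odds × likelihood ratio, so prior odds = posterior odds ÷ LR.
Posterior odds = 0.846/(1−0.846) = 5.4935. LR = 0.82/0.29 = 2.8276.
Prior odds = 5.4935/2.8276 = 1.9428, so P(S) = 1.9428/(1+1.9428) ≈ 0.66.

P(S) = 0.66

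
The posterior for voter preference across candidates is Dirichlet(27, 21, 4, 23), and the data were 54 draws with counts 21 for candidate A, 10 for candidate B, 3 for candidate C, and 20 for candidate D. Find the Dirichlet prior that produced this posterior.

For a Dirichlet(α) prior with multinomial counts c, the posterior is Dirichlet(α + c) componentwise.
Subtract each count from the matching posterior parameter: 27−21=6, 21−10=11, 4−3=1, 23−20=3.

Dirichlet(6, 11, 1, 3)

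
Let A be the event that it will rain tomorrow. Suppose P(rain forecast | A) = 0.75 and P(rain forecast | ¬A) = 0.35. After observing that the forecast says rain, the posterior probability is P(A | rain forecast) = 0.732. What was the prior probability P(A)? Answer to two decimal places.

P(A) = 0.56

Bayes' rule in odds form gives O(A|E) = O(A)·[P(E|A)/P(E|¬A)], hence O(A) = O(A|E)/LR.
Posterior odds = 0.732/(1−0.732) = 2.7313. LR = 0.75/0.35 = 2.1429.
Prior odds = 2.7313/2.1429 = 1.2746, so P(A) = 1.2746/(1+1.2746) ≈ 0.56.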